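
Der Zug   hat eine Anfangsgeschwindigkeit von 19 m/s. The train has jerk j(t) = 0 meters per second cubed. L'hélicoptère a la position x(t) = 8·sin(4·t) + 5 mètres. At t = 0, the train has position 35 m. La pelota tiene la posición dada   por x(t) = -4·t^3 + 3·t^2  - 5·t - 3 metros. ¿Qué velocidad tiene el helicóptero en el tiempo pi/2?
Para resolver esto, necesitamos tomar 1 derivada de nuestra ecuación de la posición x(t) = 8·sin(4·t) + 5. La derivada de la posición da la velocidad: v(t) = 32·cos(4·t). De la ecuación de la velocidad v(t) = 32·cos(4·t), sustituimos t = pi/2 para obtener v = 32.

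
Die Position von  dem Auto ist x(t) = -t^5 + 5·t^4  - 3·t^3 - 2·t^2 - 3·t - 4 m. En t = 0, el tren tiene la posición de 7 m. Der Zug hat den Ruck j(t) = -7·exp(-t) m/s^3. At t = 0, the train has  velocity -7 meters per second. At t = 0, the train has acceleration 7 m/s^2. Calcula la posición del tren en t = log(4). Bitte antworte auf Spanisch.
Necesitamos integrar nuestra ecuación de la sacudida j(t) = -7·exp(-t) 3 veces. Tomando ∫j(t)dt y aplicando a(0) = 7, encontramos a(t) = 7·exp(-t). Tomando ∫a(t)dt y aplicando v(0) = -7, encontramos v(t) = -7·exp(-t). La antiderivada de la velocidad es la posición. Usando x(0) = 7, obtenemos x(t) = 7·exp(-t). Usando x(t) = 7·exp(-t) y sustituyendo t = log(4), encontramos x = 7/4.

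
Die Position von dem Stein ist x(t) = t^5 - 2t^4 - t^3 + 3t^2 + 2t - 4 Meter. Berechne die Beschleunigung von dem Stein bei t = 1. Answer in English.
Starting from position x(t) = t^5 - 2·t^4 - t^3 + 3·t^2 + 2·t - 4, we take 2 derivatives. Taking d/dt of x(t), we find v(t) = 5·t^4 - 8·t^3 - 3·t^2 + 6·t + 2. Taking d/dt of v(t), we find a(t) = 20·t^3 - 24·t^2 - 6·t + 6. Using a(t) = 20·t^3 - 24·t^2 - 6·t + 6 and substituting t = 1, we find a = -4.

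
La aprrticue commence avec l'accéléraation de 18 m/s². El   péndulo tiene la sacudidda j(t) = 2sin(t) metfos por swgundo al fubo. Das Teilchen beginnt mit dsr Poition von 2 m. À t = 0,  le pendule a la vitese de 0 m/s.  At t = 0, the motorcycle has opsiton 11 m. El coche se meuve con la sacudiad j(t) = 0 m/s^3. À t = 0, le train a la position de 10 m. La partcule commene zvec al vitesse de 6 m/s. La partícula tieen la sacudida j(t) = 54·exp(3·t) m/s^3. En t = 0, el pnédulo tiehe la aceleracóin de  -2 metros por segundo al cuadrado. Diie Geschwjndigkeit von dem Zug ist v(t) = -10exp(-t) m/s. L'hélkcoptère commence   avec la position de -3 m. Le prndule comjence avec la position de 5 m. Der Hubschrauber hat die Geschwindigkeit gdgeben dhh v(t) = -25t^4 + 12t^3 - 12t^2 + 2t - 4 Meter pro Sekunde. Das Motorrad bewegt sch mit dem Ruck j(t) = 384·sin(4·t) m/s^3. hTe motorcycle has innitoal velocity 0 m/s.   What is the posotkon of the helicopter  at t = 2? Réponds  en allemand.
Wir müssen unsere Gleichung für die Geschwindigkeit v(t) = -25·t^4 + 12·t^3 - 12·t^2 + 2·t - 4 1-mal integrieren. Durch Integration von der Geschwindigkeit und Verwendung der Anfangsbedingung x(0) = -3, erhalten wir x(t) = -5·t^5 + 3·t^4 - 4·t^3 + t^2 - 4·t - 3. Wir haben die Position x(t) = -5·t^5 + 3·t^4 - 4·t^3 + t^2 - 4·t - 3. Durch Einsetzen von t = 2: x(2) = -151.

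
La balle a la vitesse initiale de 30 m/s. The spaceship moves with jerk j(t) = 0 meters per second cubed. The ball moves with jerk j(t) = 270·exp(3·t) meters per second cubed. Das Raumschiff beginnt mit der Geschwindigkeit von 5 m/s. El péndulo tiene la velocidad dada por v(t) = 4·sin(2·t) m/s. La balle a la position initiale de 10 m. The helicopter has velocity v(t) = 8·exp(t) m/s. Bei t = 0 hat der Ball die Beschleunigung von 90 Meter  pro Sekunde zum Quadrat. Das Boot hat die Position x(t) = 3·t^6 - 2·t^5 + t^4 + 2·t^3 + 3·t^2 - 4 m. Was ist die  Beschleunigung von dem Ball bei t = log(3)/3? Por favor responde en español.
Para resolver esto, necesitamos tomar 1 antiderivada de nuestra ecuación de la sacudida j(t) = 270·exp(3·t). La antiderivada de la sacudida es la aceleración. Usando a(0) = 90, obtenemos a(t) = 90·exp(3·t). De la ecuación de la aceleración a(t) = 90·exp(3·t), sustituimos t = log(3)/3 para obtener a = 270.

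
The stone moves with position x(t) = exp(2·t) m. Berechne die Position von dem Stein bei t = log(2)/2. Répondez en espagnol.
Tenemos la posición x(t) = exp(2·t). Sustituyendo t = log(2)/2: x(log(2)/2) = 2.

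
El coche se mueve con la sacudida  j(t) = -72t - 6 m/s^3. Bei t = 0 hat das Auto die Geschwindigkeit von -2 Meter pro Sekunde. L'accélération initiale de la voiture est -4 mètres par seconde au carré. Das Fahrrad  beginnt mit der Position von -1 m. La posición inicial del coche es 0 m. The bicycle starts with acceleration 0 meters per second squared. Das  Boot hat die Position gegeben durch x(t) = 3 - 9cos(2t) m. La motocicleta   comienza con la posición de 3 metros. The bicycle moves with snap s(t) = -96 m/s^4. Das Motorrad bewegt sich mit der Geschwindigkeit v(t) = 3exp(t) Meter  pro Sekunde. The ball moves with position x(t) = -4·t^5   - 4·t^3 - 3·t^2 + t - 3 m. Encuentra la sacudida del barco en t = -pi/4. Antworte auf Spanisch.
Debemos derivar nuestra ecuación de la posición x(t) = 3 - 9·cos(2·t) 3 veces. Derivando la posición, obtenemos la velocidad: v(t) = 18·sin(2·t). Tomando d/dt de v(t), encontramos a(t) = 36·cos(2·t). Tomando d/dt de a(t), encontramos j(t) = -72·sin(2·t). Usando j(t) = -72·sin(2·t) y sustituyendo t = -pi/4, encontramos j = 72.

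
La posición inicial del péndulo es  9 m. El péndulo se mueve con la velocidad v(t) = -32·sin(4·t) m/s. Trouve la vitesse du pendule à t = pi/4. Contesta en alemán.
Aus der Gleichung für die Geschwindigkeit v(t) = -32·sin(4·t), setzen wir t = pi/4 ein und erhalten v = 0.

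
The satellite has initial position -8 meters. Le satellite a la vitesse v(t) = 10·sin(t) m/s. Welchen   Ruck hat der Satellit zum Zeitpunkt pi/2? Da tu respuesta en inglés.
We must differentiate our velocity equation v(t) = 10·sin(t) 2 times. The derivative of velocity gives acceleration: a(t) = 10·cos(t). The derivative of acceleration gives jerk: j(t) = -10·sin(t). From the given jerk equation j(t) = -10·sin(t), we substitute t = pi/2 to get j = -10.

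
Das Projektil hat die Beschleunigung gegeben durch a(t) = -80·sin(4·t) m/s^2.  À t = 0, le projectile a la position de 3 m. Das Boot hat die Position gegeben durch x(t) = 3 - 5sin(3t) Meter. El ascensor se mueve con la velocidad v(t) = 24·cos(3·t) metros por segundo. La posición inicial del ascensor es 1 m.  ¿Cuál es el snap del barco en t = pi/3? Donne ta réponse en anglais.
Starting from position x(t) = 3 - 5·sin(3·t), we take 4 derivatives. Taking d/dt of x(t), we find v(t) = -15·cos(3·t). The derivative of velocity gives acceleration: a(t) = 45·sin(3·t). Taking d/dt of a(t), we find j(t) = 135·cos(3·t). The derivative of jerk gives snap: s(t) = -405·sin(3·t). We have snap s(t) = -405·sin(3·t). Substituting t = pi/3: s(pi/3) = 0.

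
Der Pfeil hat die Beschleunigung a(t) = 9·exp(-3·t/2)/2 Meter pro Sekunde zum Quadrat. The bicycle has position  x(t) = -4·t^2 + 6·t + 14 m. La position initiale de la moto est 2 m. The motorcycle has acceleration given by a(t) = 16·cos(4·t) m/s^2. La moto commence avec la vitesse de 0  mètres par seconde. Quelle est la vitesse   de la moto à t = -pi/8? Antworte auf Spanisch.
Necesitamos integrar nuestra ecuación de la aceleración a(t) = 16·cos(4·t) 1 vez. La integral de la aceleración, con v(0) = 0, da la velocidad: v(t) = 4·sin(4·t). De la ecuación de la velocidad v(t) = 4·sin(4·t), sustituimos t = -pi/8 para obtener v = -4.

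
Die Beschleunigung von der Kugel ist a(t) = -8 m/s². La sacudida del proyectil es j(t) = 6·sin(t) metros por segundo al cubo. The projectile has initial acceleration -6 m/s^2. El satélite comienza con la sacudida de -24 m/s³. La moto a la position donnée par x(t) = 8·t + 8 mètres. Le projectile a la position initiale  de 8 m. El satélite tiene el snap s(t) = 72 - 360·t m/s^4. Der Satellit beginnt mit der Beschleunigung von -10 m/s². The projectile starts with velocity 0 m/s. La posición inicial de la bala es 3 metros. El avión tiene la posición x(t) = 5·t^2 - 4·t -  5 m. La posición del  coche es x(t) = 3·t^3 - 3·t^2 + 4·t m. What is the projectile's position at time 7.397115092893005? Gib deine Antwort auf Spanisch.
Necesitamos integrar nuestra ecuación de la sacudida j(t) = 6·sin(t) 3 veces. La antiderivada de la sacudida, con a(0) = -6, da la aceleración: a(t) = -6·cos(t). La integral de la aceleración es la velocidad. Usando v(0) = 0, obtenemos v(t) = -6·sin(t). Tomando ∫v(t)dt y aplicando x(0) = 8, encontramos x(t) = 6·cos(t) + 2. De la ecuación de la posición x(t) = 6·cos(t) + 2, sustituimos t = 7.397115092893005 para obtener x = 4.64682913043305.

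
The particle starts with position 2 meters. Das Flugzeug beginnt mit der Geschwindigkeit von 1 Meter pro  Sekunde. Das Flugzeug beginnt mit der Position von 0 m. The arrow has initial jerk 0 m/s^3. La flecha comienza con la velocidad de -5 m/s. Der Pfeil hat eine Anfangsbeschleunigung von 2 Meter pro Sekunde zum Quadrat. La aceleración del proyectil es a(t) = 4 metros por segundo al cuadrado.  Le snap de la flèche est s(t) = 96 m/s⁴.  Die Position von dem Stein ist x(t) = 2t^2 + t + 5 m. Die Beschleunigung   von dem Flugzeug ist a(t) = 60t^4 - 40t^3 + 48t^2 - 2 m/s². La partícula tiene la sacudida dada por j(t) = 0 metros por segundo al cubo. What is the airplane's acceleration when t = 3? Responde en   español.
De la ecuación de la aceleración a(t) = 60·t^4 - 40·t^3 + 48·t^2 - 2, sustituimos t = 3 para obtener a = 4210.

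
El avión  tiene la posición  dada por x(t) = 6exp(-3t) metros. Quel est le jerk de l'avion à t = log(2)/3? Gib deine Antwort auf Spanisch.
Para resolver esto, necesitamos tomar 3 derivadas de nuestra ecuación de la posición x(t) = 6·exp(-3·t). La derivada de la posición da la velocidad: v(t) = -18·exp(-3·t). La derivada de la velocidad da la aceleración: a(t) = 54·exp(-3·t). La derivada de la aceleración da la sacudida: j(t) = -162·exp(-3·t). Tenemos la sacudida j(t) = -162·exp(-3·t). Sustituyendo t = log(2)/3: j(log(2)/3) = -81.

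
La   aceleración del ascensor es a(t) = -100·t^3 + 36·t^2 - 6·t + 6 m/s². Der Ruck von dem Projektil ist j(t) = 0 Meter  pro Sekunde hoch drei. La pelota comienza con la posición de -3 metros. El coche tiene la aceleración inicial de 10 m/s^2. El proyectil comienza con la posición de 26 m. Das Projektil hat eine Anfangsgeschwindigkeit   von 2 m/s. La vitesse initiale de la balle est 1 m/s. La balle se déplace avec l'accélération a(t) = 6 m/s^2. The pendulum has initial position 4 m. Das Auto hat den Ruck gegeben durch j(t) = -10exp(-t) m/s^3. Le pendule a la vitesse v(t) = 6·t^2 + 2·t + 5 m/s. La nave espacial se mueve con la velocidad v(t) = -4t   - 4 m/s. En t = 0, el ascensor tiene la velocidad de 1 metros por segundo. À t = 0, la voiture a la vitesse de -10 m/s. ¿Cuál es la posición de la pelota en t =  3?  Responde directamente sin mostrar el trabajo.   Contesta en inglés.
x(3) = 27.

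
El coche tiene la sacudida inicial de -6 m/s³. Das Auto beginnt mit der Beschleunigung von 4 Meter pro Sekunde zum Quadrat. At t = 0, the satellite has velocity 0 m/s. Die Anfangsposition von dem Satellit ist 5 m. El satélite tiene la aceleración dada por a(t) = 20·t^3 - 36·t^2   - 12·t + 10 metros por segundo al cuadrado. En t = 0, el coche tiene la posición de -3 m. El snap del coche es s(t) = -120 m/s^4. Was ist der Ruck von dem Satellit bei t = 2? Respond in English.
To solve this, we need to take 1 derivative of our acceleration equation a(t) = 20·t^3 - 36·t^2 - 12·t + 10. The derivative of acceleration gives jerk: j(t) = 60·t^2 - 72·t - 12. Using j(t) = 60·t^2 - 72·t - 12 and substituting t = 2, we find j = 84.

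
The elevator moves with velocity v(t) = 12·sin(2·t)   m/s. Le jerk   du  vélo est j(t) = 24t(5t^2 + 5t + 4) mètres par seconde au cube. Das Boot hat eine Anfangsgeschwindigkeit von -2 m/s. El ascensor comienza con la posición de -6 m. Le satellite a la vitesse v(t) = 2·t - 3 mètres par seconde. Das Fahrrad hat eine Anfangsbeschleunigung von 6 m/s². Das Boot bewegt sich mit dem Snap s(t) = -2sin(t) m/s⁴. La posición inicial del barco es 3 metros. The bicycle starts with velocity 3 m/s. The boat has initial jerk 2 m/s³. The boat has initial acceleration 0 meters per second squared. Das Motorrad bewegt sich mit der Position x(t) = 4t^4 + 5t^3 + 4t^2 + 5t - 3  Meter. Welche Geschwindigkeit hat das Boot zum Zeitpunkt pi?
Um dies zu lösen, müssen wir 3 Stammfunktionen unserer Gleichung für den Snap s(t) = -2·sin(t) finden. Durch Integration von dem Snap und Verwendung der Anfangsbedingung j(0) = 2, erhalten wir j(t) = 2·cos(t). Das Integral von dem Ruck ist die Beschleunigung. Mit a(0) = 0 erhalten wir a(t) = 2·sin(t). Das Integral von der Beschleunigung ist die Geschwindigkeit. Mit v(0) = -2 erhalten wir v(t) = -2·cos(t). Mit v(t) = -2·cos(t) und Einsetzen von t = pi, finden wir v = 2.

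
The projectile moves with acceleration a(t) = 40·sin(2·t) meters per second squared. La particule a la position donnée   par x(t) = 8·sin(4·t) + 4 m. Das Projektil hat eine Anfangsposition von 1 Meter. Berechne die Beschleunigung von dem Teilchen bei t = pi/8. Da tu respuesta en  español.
Partiendo de la posición x(t) = 8·sin(4·t) + 4, tomamos 2 derivadas. Tomando d/dt de x(t), encontramos v(t) = 32·cos(4·t). Tomando d/dt de v(t), encontramos a(t) = -128·sin(4·t). Usando a(t) = -128·sin(4·t) y sustituyendo t = pi/8, encontramos a = -128.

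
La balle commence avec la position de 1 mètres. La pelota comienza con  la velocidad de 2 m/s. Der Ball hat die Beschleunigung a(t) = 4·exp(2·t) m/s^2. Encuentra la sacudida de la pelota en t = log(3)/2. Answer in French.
Nous devons dériver notre équation de l'accélération a(t) = 4·exp(2·t) 1 fois. En prenant d/dt de a(t), nous trouvons j(t) = 8·exp(2·t). De l'équation du jerk j(t) = 8·exp(2·t), nous substituons t = log(3)/2 pour obtenir j = 24.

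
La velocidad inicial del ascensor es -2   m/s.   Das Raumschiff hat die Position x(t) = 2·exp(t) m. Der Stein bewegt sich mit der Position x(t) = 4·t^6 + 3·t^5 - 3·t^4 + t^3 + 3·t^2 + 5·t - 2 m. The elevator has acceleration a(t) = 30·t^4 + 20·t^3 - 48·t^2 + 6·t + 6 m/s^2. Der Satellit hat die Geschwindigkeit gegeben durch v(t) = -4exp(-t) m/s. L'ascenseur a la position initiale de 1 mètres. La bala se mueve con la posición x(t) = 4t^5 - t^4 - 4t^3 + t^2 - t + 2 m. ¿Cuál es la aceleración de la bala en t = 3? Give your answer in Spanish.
Para resolver esto, necesitamos tomar 2 derivadas de nuestra ecuación de la posición x(t) = 4·t^5 - t^4 - 4·t^3 + t^2 - t + 2. Tomando d/dt de x(t), encontramos v(t) = 20·t^4 - 4·t^3 - 12·t^2 + 2·t - 1. Derivando la velocidad, obtenemos la aceleración: a(t) = 80·t^3 - 12·t^2 - 24·t + 2. De la ecuación de la aceleración a(t) = 80·t^3 - 12·t^2 - 24·t + 2, sustituimos t = 3 para obtener a = 1982.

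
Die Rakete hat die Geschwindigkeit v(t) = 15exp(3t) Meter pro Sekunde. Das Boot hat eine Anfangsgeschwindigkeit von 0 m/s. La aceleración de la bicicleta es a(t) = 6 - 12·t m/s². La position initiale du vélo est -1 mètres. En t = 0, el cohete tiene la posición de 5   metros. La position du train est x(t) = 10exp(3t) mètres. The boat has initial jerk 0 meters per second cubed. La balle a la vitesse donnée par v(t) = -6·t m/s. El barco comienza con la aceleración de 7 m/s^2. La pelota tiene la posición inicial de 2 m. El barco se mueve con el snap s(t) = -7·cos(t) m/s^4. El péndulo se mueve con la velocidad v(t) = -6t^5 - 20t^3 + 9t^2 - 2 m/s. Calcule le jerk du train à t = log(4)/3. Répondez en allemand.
Ausgehend von der Position x(t) = 10·exp(3·t), nehmen wir 3 Ableitungen. Die Ableitung von der Position ergibt die Geschwindigkeit: v(t) = 30·exp(3·t). Die Ableitung von der Geschwindigkeit ergibt die Beschleunigung: a(t) = 90·exp(3·t). Die Ableitung von der Beschleunigung ergibt den Ruck: j(t) = 270·exp(3·t). Mit j(t) = 270·exp(3·t) und Einsetzen von t = log(4)/3, finden wir j = 1080.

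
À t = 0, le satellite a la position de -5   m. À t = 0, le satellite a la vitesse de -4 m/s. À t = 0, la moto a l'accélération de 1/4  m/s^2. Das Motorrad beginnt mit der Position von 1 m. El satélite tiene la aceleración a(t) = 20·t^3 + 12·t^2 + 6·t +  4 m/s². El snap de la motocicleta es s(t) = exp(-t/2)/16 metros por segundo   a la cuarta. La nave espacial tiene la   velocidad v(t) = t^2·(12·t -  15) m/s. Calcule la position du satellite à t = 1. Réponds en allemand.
Um dies zu lösen, müssen wir 2 Integrale unserer Gleichung für die Beschleunigung a(t) = 20·t^3 + 12·t^2 + 6·t + 4 finden. Die Stammfunktion von der Beschleunigung ist die Geschwindigkeit. Mit v(0) = -4 erhalten wir v(t) = 5·t^4 + 4·t^3 + 3·t^2 + 4·t - 4. Die Stammfunktion von der Geschwindigkeit, mit x(0) = -5, ergibt die Position: x(t) = t^5 + t^4 + t^3 + 2·t^2 - 4·t - 5. Wir haben die Position x(t) = t^5 + t^4 + t^3 + 2·t^2 - 4·t - 5. Durch Einsetzen von t = 1: x(1) = -4.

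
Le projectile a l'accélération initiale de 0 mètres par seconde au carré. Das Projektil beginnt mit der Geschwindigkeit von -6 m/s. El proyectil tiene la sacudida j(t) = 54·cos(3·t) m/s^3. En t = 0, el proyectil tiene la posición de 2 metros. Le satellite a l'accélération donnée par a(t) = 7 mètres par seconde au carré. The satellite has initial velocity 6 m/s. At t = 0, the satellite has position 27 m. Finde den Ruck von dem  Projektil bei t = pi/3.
Aus der Gleichung für den Ruck j(t) = 54·cos(3·t), setzen wir t = pi/3 ein und erhalten j = -54.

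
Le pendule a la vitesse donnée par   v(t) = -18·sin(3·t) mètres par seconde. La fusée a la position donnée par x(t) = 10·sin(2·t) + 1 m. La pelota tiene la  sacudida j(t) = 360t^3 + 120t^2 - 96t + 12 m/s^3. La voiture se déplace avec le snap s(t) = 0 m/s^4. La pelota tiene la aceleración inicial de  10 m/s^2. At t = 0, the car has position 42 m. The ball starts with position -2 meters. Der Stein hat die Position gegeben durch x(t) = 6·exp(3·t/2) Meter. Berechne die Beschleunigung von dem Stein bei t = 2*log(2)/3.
Um dies zu lösen, müssen wir 2 Ableitungen unserer Gleichung für die Position x(t) = 6·exp(3·t/2) nehmen. Die Ableitung von der Position ergibt die Geschwindigkeit: v(t) = 9·exp(3·t/2). Mit d/dt von v(t) finden wir a(t) = 27·exp(3·t/2)/2. Aus der Gleichung für die Beschleunigung a(t) = 27·exp(3·t/2)/2, setzen wir t = 2*log(2)/3 ein und erhalten a = 27.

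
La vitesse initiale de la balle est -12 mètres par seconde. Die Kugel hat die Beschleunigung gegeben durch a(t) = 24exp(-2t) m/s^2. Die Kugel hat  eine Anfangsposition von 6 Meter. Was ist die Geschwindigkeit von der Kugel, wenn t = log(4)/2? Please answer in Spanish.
Debemos encontrar la antiderivada de nuestra ecuación de la aceleración a(t) = 24·exp(-2·t) 1 vez. Tomando ∫a(t)dt y aplicando v(0) = -12, encontramos v(t) = -12·exp(-2·t). De la ecuación de la velocidad v(t) = -12·exp(-2·t), sustituimos t = log(4)/2 para obtener v = -3.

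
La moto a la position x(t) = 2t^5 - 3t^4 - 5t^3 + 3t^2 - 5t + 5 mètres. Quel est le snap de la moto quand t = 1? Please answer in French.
En partant de la position x(t) = 2·t^5 - 3·t^4 - 5·t^3 + 3·t^2 - 5·t + 5, nous prenons 4 dérivées. En dérivant la position, nous obtenons la vitesse: v(t) = 10·t^4 - 12·t^3 - 15·t^2 + 6·t - 5. En prenant d/dt de v(t), nous trouvons a(t) = 40·t^3 - 36·t^2 - 30·t + 6. En dérivant l'accélération, nous obtenons le jerk: j(t) = 120·t^2 - 72·t - 30. En prenant d/dt de j(t), nous trouvons s(t) = 240·t - 72. Nous avons le snap s(t) = 240·t - 72. En substituant t = 1: s(1) = 168.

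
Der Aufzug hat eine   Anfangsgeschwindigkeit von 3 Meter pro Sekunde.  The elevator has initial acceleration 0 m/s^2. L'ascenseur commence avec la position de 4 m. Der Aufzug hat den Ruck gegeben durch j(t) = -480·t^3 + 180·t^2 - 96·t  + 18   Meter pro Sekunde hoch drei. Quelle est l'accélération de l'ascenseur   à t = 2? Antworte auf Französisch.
En partant du jerk j(t) = -480·t^3 + 180·t^2 - 96·t + 18, nous prenons 1 primitive. En intégrant le jerk et en utilisant la condition initiale a(0) = 0, nous obtenons a(t) = 6·t·(-20·t^3 + 10·t^2 - 8·t + 3). En utilisant a(t) = 6·t·(-20·t^3 + 10·t^2 - 8·t + 3) et en substituant t = 2, nous trouvons a = -1596.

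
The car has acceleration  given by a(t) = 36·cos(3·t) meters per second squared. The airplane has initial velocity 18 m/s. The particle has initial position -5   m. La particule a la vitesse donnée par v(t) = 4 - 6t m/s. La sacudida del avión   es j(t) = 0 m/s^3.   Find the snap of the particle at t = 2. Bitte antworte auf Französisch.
En partant de la vitesse v(t) = 4 - 6·t, nous prenons 3 dérivées. En prenant d/dt de v(t), nous trouvons a(t) = -6. La dérivée de l'accélération donne le jerk: j(t) = 0. La dérivée du jerk donne le snap: s(t) = 0. Nous avons le snap s(t) = 0. En substituant t = 2: s(2) = 0.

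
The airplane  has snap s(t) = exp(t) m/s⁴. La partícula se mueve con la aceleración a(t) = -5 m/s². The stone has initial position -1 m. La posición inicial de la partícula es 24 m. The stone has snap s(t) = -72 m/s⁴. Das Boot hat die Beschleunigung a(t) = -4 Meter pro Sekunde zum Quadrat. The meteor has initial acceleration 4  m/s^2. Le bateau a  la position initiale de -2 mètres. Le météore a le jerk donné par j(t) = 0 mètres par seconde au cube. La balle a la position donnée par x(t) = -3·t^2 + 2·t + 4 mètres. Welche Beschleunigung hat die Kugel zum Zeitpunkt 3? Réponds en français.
Nous devons dériver notre équation de la position x(t) = -3·t^2 + 2·t + 4 2 fois. La dérivée de la position donne la vitesse: v(t) = 2 - 6·t. En prenant d/dt de v(t), nous trouvons a(t) = -6. Nous avons l'accélération a(t) = -6. En substituant t = 3: a(3) = -6.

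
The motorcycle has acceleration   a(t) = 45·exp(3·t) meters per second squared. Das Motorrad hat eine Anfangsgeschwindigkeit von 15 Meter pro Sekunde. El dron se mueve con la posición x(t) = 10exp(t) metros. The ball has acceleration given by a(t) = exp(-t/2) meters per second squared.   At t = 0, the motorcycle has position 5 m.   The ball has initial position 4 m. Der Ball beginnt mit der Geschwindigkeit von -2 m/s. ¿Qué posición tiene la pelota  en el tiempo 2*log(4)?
Necesitamos integrar nuestra ecuación de la aceleración a(t) = exp(-t/2) 2 veces. Integrando la aceleración y usando la condición inicial v(0) = -2, obtenemos v(t) = -2·exp(-t/2). La integral de la velocidad es la posición. Usando x(0) = 4, obtenemos x(t) = 4·exp(-t/2). De la ecuación de la posición x(t) = 4·exp(-t/2), sustituimos t = 2*log(4) para obtener x = 1.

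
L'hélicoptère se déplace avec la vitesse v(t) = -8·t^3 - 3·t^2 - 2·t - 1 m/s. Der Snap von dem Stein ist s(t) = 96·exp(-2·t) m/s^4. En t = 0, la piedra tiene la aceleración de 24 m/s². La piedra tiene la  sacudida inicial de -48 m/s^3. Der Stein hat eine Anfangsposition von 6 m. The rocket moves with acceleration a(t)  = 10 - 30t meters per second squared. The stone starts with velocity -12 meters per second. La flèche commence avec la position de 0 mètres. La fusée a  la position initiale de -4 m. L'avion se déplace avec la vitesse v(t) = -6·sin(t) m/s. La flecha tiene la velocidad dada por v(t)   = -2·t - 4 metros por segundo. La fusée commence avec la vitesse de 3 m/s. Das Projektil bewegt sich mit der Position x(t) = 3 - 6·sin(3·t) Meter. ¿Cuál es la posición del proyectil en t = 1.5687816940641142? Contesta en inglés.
We have position x(t) = 3 - 6·sin(3·t). Substituting t = 1.5687816940641142: x(1.5687816940641142) = 8.99989041421751.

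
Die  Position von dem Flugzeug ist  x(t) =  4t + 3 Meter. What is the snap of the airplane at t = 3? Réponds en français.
En partant de la position x(t) = 4·t + 3, nous prenons 4 dérivées. En prenant d/dt de x(t), nous trouvons v(t) = 4. En dérivant la vitesse, nous obtenons l'accélération: a(t) = 0. En dérivant l'accélération, nous obtenons le jerk: j(t) = 0. La dérivée du jerk donne le snap: s(t) = 0. En utilisant s(t) = 0 et en substituant t = 3, nous trouvons s = 0.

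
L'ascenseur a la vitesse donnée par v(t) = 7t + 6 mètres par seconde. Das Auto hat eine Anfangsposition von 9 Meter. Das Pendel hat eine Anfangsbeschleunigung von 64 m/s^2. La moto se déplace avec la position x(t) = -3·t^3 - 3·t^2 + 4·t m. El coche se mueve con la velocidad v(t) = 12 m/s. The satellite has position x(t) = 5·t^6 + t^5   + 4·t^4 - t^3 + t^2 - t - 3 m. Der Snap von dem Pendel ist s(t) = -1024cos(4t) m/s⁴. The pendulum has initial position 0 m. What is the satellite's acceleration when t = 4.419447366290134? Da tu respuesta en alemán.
Ausgehend von der Position x(t) = 5·t^6 + t^5 + 4·t^4 - t^3 + t^2 - t - 3, nehmen wir 2 Ableitungen. Durch Ableiten von der Position erhalten wir die Geschwindigkeit: v(t) = 30·t^5 + 5·t^4 + 16·t^3 - 3·t^2 + 2·t - 1. Mit d/dt von v(t) finden wir a(t) = 150·t^4 + 20·t^3 + 48·t^2 - 6·t + 2. Aus der Gleichung für die Beschleunigung a(t) = 150·t^4 + 20·t^3 + 48·t^2 - 6·t + 2, setzen wir t = 4.419447366290134 ein und erhalten a = 59861.3779559697.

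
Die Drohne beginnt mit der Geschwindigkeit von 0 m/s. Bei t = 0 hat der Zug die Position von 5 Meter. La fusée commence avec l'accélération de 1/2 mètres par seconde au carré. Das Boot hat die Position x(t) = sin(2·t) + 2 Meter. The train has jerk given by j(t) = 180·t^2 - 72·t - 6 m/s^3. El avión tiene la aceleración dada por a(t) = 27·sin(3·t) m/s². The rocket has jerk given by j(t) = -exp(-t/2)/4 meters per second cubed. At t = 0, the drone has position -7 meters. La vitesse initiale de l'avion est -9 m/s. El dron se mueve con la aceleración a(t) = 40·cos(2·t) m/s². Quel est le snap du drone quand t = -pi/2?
En partant de l'accélération a(t) = 40·cos(2·t), nous prenons 2 dérivées. La dérivée de l'accélération donne le jerk: j(t) = -80·sin(2·t). La dérivée du jerk donne le snap: s(t) = -160·cos(2·t). Nous avons le snap s(t) = -160·cos(2·t). En substituant t = -pi/2: s(-pi/2) = 160.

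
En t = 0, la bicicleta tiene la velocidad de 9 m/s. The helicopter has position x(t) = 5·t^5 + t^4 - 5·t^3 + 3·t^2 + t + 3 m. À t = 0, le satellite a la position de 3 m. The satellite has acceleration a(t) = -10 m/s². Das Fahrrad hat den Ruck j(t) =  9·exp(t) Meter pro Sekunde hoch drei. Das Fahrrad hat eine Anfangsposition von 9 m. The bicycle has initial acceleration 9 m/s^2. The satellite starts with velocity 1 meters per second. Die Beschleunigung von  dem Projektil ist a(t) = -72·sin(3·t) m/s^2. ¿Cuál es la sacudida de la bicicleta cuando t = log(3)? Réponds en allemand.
Aus der Gleichung für den Ruck j(t) = 9·exp(t), setzen wir t = log(3) ein und erhalten j = 27.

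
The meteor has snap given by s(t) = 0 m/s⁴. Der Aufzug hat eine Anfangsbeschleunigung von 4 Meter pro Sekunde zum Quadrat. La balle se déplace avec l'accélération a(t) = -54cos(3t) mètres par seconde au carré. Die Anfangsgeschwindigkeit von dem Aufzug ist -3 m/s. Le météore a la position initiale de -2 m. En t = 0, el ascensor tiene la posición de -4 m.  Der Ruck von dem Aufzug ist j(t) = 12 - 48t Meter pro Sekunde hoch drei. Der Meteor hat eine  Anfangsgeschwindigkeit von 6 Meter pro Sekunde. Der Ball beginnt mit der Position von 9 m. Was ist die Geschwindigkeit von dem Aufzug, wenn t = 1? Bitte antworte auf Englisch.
To find the answer, we compute 2 integrals of j(t) = 12 - 48·t. The antiderivative of jerk, with a(0) = 4, gives acceleration: a(t) = -24·t^2 + 12·t + 4. The antiderivative of acceleration, with v(0) = -3, gives velocity: v(t) = -8·t^3 + 6·t^2 + 4·t - 3. From the given velocity equation v(t) = -8·t^3 + 6·t^2 + 4·t - 3, we substitute t = 1 to get v = -1.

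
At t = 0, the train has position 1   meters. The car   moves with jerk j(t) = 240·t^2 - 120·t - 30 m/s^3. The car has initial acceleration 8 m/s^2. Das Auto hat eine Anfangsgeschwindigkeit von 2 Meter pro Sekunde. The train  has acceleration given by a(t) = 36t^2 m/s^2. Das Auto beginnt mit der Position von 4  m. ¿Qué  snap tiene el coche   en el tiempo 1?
Para resolver esto, necesitamos tomar 1 derivada de nuestra ecuación de la sacudida j(t) = 240·t^2 - 120·t - 30. Tomando d/dt de j(t), encontramos s(t) = 480·t - 120. Usando s(t) = 480·t - 120 y sustituyendo t = 1, encontramos s = 360.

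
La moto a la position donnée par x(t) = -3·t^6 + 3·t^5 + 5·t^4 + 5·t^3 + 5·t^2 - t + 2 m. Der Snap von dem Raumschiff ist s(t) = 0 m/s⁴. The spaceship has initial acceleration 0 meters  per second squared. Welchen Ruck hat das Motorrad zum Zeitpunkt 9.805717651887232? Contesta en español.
Para resolver esto, necesitamos tomar 3 derivadas de nuestra ecuación de la posición x(t) = -3·t^6 + 3·t^5 + 5·t^4 + 5·t^3 + 5·t^2 - t + 2. Derivando la posición, obtenemos la velocidad: v(t) = -18·t^5 + 15·t^4 + 20·t^3 + 15·t^2 + 10·t - 1. Tomando d/dt de v(t), encontramos a(t) = -90·t^4 + 60·t^3 + 60·t^2 + 30·t + 10. La derivada de la aceleración da la sacudida: j(t) = -360·t^3 + 180·t^2 + 120·t + 30. De la ecuación de la sacudida j(t) = -360·t^3 + 180·t^2 + 120·t + 30, sustituimos t = 9.805717651887232 para obtener j = -320908.455346250.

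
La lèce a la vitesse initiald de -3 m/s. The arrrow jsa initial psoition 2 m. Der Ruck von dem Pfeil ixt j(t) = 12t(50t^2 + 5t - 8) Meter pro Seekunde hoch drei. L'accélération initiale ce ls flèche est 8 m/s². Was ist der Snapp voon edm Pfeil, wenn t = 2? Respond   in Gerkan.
Wir müssen unsere Gleichung für den Ruck j(t) = 12·t·(50·t^2 + 5·t - 8) 1-mal ableiten. Die Ableitung von dem Ruck ergibt den Snap: s(t) = 600·t^2 + 12·t·(100·t + 5) + 60·t - 96. Wir haben den Snap s(t) = 600·t^2 + 12·t·(100·t + 5) + 60·t - 96. Durch Einsetzen von t = 2: s(2) = 7344.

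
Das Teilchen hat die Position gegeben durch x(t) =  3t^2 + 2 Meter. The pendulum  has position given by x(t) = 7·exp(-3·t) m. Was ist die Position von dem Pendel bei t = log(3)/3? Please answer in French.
En utilisant x(t) = 7·exp(-3·t) et en substituant t = log(3)/3, nous trouvons x = 7/3.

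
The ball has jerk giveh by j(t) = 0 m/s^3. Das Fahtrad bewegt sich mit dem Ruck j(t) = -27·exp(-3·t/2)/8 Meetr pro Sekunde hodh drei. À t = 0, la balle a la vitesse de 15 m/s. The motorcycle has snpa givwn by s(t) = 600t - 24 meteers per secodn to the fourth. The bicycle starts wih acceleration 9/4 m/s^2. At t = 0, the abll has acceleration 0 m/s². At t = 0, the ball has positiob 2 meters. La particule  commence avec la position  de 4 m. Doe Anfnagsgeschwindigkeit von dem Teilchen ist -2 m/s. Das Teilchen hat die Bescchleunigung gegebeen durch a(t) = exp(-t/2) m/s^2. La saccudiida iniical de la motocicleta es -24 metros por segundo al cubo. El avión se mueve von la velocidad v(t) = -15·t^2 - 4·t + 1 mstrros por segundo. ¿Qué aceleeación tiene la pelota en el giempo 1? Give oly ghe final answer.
La respuesta es 0.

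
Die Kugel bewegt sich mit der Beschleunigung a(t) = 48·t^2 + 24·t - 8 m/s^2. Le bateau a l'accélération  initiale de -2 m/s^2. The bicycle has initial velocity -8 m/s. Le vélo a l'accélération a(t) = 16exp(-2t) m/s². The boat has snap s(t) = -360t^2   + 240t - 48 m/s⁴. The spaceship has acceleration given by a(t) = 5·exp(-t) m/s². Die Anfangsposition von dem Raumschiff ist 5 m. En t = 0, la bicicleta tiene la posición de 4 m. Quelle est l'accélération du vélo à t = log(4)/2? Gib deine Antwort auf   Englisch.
We have acceleration a(t) = 16·exp(-2·t). Substituting t = log(4)/2: a(log(4)/2) = 4.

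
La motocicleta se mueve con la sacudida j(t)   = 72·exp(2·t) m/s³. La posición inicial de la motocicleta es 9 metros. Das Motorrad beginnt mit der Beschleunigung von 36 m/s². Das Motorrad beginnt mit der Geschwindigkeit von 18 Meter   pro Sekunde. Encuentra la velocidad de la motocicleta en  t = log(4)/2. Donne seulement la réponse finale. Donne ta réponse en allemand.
Die Geschwindigkeit bei t = log(4)/2 ist v = 72.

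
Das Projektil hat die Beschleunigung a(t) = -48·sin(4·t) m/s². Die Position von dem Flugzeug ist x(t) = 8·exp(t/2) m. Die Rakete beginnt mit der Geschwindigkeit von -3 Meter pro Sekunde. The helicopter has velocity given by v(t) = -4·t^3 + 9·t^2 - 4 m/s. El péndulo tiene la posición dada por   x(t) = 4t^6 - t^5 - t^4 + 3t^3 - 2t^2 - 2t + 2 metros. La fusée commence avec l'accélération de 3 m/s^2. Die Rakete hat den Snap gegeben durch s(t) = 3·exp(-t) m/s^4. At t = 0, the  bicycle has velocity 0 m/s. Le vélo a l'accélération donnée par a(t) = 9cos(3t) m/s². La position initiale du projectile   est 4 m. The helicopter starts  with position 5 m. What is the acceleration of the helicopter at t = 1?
We must differentiate our velocity equation v(t) = -4·t^3 + 9·t^2 - 4 1 time. Differentiating velocity, we get acceleration: a(t) = -12·t^2 + 18·t. We have acceleration a(t) = -12·t^2 + 18·t. Substituting t = 1: a(1) = 6.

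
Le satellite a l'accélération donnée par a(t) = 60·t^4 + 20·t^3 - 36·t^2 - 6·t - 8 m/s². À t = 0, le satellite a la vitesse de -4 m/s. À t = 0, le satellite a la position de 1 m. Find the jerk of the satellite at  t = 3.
To solve this, we need to take 1 derivative of our acceleration equation a(t) = 60·t^4 + 20·t^3 - 36·t^2 - 6·t - 8. Differentiating acceleration, we get jerk: j(t) = 240·t^3 + 60·t^2 - 72·t - 6. From the given jerk equation j(t) = 240·t^3 + 60·t^2 - 72·t - 6, we substitute t = 3 to get j = 6798.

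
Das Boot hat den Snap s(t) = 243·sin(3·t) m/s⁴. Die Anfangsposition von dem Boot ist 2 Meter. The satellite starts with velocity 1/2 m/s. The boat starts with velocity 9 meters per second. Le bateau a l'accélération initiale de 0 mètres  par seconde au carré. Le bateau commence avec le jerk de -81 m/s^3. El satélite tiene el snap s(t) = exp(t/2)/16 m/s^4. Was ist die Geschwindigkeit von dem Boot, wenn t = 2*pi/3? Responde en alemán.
Wir müssen unsere Gleichung für den Snap s(t) = 243·sin(3·t) 3-mal integrieren. Das Integral von dem Snap, mit j(0) = -81, ergibt den Ruck: j(t) = -81·cos(3·t). Das Integral von dem Ruck ist die Beschleunigung. Mit a(0) = 0 erhalten wir a(t) = -27·sin(3·t). Durch Integration von der Beschleunigung und Verwendung der Anfangsbedingung v(0) = 9, erhalten wir v(t) = 9·cos(3·t). Mit v(t) = 9·cos(3·t) und Einsetzen von t = 2*pi/3, finden wir v = 9.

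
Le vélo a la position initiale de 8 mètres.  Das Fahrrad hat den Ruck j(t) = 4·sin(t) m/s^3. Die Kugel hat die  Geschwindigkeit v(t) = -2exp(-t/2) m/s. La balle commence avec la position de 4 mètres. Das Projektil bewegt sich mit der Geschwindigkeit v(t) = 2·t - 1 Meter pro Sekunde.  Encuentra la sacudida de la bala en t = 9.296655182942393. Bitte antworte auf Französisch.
Nous devons dériver notre équation de la vitesse v(t) = -2·exp(-t/2) 2 fois. En dérivant la vitesse, nous obtenons l'accélération: a(t) = exp(-t/2). La dérivée de l'accélération donne le jerk: j(t) = -exp(-t/2)/2. En utilisant j(t) = -exp(-t/2)/2 et en substituant t = 9.296655182942393, nous trouvons j = -0.00478880310714061.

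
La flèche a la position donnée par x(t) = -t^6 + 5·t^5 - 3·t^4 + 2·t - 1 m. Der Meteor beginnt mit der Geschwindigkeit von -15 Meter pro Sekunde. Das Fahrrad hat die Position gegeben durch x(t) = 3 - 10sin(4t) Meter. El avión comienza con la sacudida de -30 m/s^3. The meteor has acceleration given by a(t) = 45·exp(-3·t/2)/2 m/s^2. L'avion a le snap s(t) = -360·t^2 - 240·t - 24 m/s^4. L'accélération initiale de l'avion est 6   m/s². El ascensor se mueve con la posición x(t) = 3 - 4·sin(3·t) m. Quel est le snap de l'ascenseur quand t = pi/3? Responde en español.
Partiendo de la posición x(t) = 3 - 4·sin(3·t), tomamos 4 derivadas. Tomando d/dt de x(t), encontramos v(t) = -12·cos(3·t). Derivando la velocidad, obtenemos la aceleración: a(t) = 36·sin(3·t). Derivando la aceleración, obtenemos la sacudida: j(t) = 108·cos(3·t). Tomando d/dt de j(t), encontramos s(t) = -324·sin(3·t). Usando s(t) = -324·sin(3·t) y sustituyendo t = pi/3, encontramos s = 0.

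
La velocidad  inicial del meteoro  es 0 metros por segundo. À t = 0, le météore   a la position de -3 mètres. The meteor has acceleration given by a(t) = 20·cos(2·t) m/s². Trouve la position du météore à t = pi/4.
Pour résoudre ceci, nous devons prendre 2 intégrales de notre équation de l'accélération a(t) = 20·cos(2·t). La primitive de l'accélération est la vitesse. En utilisant v(0) = 0, nous obtenons v(t) = 10·sin(2·t). En intégrant la vitesse et en utilisant la condition initiale x(0) = -3, nous obtenons x(t) = 2 - 5·cos(2·t). Nous avons la position x(t) = 2 - 5·cos(2·t). En substituant t = pi/4: x(pi/4) = 2.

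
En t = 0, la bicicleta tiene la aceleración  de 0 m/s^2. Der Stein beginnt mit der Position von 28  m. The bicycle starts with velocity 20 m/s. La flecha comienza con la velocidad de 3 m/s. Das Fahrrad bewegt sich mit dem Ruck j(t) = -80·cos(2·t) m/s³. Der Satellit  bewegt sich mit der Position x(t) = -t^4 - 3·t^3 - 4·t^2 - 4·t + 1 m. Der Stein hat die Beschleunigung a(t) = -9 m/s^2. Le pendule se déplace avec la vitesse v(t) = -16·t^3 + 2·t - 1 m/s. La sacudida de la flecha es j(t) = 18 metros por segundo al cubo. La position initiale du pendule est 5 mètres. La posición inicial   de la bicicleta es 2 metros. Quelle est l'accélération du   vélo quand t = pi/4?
Nous devons trouver la primitive de notre équation du jerk j(t) = -80·cos(2·t) 1 fois. En intégrant le jerk et en utilisant la condition initiale a(0) = 0, nous obtenons a(t) = -40·sin(2·t). De l'équation de l'accélération a(t) = -40·sin(2·t), nous substituons t = pi/4 pour obtenir a = -40.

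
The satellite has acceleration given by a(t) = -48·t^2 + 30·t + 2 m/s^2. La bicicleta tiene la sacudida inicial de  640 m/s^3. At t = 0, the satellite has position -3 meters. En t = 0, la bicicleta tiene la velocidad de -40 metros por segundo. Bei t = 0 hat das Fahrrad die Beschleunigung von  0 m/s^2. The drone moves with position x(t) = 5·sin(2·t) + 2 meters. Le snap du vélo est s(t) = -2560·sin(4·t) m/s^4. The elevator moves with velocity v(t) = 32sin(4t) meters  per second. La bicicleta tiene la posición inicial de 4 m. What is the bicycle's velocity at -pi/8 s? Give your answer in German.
Um dies zu lösen, müssen wir 3 Integrale unserer Gleichung für den Snap s(t) = -2560·sin(4·t) finden. Mit ∫s(t)dt und Anwendung von j(0) = 640, finden wir j(t) = 640·cos(4·t). Mit ∫j(t)dt und Anwendung von a(0) = 0, finden wir a(t) = 160·sin(4·t). Das Integral von der Beschleunigung, mit v(0) = -40, ergibt die Geschwindigkeit: v(t) = -40·cos(4·t). Mit v(t) = -40·cos(4·t) und Einsetzen von t = -pi/8, finden wir v = 0.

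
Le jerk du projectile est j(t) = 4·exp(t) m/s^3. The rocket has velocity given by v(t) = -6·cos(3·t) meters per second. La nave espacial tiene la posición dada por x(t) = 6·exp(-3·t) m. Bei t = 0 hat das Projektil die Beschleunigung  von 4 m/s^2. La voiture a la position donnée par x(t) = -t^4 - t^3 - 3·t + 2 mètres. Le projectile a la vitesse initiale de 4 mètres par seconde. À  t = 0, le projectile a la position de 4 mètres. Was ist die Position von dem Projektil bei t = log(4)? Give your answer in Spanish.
Debemos encontrar la antiderivada de nuestra ecuación de la sacudida j(t) = 4·exp(t) 3 veces. La integral de la sacudida es la aceleración. Usando a(0) = 4, obtenemos a(t) = 4·exp(t). Tomando ∫a(t)dt y aplicando v(0) = 4, encontramos v(t) = 4·exp(t). Tomando ∫v(t)dt y aplicando x(0) = 4, encontramos x(t) = 4·exp(t). Tenemos la posición x(t) = 4·exp(t). Sustituyendo t = log(4): x(log(4)) = 16.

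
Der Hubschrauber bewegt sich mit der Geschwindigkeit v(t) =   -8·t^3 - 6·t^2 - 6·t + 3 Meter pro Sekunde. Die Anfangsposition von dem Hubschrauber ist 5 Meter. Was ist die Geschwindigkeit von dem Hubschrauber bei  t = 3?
Wir haben die Geschwindigkeit v(t) = -8·t^3 - 6·t^2 - 6·t + 3. Durch Einsetzen von t = 3: v(3) = -285.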